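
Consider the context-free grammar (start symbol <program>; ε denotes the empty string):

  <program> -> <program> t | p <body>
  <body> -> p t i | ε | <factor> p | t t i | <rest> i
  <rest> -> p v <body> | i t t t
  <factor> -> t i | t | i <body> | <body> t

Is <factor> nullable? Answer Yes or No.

Nullable nonterminals: <body>.
No production of <factor> has an RHS whose symbols are all nullable, so <factor> is not nullable.

No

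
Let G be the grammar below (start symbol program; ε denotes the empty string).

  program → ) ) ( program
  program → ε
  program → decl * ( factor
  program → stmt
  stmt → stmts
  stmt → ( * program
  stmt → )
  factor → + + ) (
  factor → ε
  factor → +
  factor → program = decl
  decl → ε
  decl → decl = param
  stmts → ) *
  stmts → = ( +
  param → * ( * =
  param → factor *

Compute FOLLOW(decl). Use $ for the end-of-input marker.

In program → decl * ( factor: add FIRST(* ( factor) = { * }.
In factor → program = decl: decl is at the end, add FOLLOW(factor) = { $, *, = }.
In decl → decl = param: add FIRST(= param) = { = }.
Union: FOLLOW(decl) = { $, *, = }.

{ $, *, = }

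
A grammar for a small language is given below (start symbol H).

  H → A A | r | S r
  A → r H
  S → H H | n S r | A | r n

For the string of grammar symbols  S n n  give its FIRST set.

Add FIRST(S) = { n, r }; S is not nullable, stop.

{ n, r }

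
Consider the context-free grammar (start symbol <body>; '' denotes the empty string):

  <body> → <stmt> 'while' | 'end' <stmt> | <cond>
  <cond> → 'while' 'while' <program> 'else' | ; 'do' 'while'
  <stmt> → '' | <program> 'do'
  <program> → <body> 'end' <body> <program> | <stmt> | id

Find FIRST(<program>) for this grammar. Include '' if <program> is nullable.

{ 'do', 'end', 'while', ;, id, '' }

From <program> → <body> 'end' <body> <program>: add FIRST(<body>) = { 'do', 'end', 'while', ;, id }.
From <program> → <stmt>: add FIRST(<stmt>) = { 'do', 'end', 'while', ;, id, '' } (including '' since <stmt> is nullable).
<program> → id contributes {id}.
Union: FIRST(<program>) = { 'do', 'end', 'while', ;, id, '' }.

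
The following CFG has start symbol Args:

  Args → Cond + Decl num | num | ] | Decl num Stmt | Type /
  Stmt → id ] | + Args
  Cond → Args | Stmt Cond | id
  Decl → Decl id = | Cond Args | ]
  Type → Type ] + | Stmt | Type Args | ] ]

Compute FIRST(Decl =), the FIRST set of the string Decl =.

Add FIRST(Decl) = { +, ], id, num }; Decl is not nullable, stop.

{ +, ], id, num }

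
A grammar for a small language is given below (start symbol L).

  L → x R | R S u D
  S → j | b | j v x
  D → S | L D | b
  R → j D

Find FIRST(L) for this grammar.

{ j, x }

L → x R contributes {x}.
From L → R S u D: add FIRST(R) = { j }.
Union: FIRST(L) = { j, x }.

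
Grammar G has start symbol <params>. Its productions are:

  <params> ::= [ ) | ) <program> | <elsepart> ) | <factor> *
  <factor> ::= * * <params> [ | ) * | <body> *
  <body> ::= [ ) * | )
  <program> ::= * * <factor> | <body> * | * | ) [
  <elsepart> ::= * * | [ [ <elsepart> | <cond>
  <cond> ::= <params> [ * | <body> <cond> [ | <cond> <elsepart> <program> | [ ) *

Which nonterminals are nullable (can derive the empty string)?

No nonterminal has an empty production or an RHS whose symbols are all nullable.

{ } (none)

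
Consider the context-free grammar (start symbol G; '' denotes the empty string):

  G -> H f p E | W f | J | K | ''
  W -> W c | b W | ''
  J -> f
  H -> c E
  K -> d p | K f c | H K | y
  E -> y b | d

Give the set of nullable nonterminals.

{ G, W }

Directly nullable (have an ''-production): G, W.
No other nonterminal has a production whose RHS symbols are all nullable.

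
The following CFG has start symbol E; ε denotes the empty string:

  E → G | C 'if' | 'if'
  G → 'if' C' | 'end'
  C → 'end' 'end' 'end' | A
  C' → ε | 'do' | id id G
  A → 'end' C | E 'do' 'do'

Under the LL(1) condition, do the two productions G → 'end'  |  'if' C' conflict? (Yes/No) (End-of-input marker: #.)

FIRST('end') = { 'end' } and FIRST('if' C') = { 'if' }.
The FIRST sets are disjoint and neither alternative is nullable — no conflict.

No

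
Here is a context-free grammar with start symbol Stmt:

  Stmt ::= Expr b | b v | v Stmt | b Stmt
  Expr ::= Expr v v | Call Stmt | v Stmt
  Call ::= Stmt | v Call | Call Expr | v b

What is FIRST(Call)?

From Call ::= Stmt: add FIRST(Stmt) = { b, v }.
Call ::= v Call contributes {v}.
From Call ::= Call Expr: add FIRST(Call) = { b, v }.
Call ::= v b contributes {v}.
Union: FIRST(Call) = { b, v }.

{ b, v }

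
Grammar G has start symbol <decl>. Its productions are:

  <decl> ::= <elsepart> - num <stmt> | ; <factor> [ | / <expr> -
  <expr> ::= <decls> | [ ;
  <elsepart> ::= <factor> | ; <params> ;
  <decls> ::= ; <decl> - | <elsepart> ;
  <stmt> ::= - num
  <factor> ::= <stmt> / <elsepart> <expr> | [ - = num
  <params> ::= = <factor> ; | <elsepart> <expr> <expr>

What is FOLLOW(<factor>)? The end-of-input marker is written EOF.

{ -, ;, [ }

In <decl> ::= ; <factor> [: add FIRST([) = { [ }.
In <elsepart> ::= <factor>: <factor> is at the end, add FOLLOW(<elsepart>) = { -, ;, [ }.
In <params> ::= = <factor> ;: add FIRST(;) = { ; }.
Union: FOLLOW(<factor>) = { -, ;, [ }.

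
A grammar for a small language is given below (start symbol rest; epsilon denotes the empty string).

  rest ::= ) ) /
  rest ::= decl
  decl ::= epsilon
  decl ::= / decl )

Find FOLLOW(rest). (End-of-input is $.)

{ $ }

rest is the start symbol, so $ ∈ FOLLOW(rest).
Union: FOLLOW(rest) = { $ }.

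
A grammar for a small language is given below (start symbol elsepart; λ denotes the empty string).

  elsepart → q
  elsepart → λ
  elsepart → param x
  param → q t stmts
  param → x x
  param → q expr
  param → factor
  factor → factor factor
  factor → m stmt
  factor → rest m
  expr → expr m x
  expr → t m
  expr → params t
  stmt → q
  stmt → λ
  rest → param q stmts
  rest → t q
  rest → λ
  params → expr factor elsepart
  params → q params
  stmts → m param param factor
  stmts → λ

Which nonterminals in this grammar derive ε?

Directly nullable (have an λ-production): elsepart, stmt, rest, stmts.
No other nonterminal has a production whose RHS symbols are all nullable.

{ elsepart, rest, stmt, stmts }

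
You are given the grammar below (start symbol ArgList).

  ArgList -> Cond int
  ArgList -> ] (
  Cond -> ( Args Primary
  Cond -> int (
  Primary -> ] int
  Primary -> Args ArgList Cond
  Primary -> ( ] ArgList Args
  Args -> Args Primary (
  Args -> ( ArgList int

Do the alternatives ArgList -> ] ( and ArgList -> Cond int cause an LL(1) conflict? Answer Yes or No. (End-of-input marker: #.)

No

FIRST(] () = { ] } and FIRST(Cond int) = { (, int }.
The FIRST sets are disjoint and neither alternative is nullable — no conflict.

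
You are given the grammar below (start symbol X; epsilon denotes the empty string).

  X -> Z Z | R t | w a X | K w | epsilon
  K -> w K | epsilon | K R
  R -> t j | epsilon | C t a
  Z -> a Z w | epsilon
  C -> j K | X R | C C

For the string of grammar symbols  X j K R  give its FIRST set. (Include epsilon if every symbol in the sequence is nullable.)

Add FIRST(X)\{epsilon} = { a, j, t, w }; X is nullable, continue.
j is a terminal; add {j} and stop.

{ a, j, t, w }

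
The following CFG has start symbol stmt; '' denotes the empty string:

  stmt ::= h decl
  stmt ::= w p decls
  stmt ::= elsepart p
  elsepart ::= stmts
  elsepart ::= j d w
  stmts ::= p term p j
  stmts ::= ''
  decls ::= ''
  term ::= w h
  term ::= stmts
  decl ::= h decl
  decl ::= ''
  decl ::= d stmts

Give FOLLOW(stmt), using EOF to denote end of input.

{ EOF }

stmt is the start symbol, so EOF ∈ FOLLOW(stmt).
Union: FOLLOW(stmt) = { EOF }.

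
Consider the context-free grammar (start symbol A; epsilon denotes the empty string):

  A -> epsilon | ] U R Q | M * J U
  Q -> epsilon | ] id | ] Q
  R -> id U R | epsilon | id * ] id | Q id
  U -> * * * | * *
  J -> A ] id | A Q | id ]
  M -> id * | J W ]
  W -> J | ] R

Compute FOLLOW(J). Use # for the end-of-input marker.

{ *, ], id }

In A -> M * J U: add FIRST(U) = { * }.
In M -> J W ]: add FIRST(W ]) = { ], id }.
In W -> J: J is at the end, add FOLLOW(W) = { ] }.
Union: FOLLOW(J) = { *, ], id }.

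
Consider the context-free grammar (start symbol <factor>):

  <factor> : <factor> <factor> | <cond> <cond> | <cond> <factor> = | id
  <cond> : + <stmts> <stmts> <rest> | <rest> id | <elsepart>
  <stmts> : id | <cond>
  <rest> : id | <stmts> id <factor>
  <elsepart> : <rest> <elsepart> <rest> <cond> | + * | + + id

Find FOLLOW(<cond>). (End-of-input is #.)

In <factor> : <cond> <cond>: add FIRST(<cond>) = { +, id }.
In <factor> : <cond> <cond>: <cond> is at the end, add FOLLOW(<factor>) = { #, +, =, id }.
In <factor> : <cond> <factor> =: add FIRST(<factor> =) = { +, id }.
In <stmts> : <cond>: <cond> is at the end, add FOLLOW(<stmts>) = { +, id }.
In <elsepart> : <rest> <elsepart> <rest> <cond>: <cond> is at the end, add FOLLOW(<elsepart>) = { #, +, =, id }.
Union: FOLLOW(<cond>) = { #, +, =, id }.

{ #, +, =, id }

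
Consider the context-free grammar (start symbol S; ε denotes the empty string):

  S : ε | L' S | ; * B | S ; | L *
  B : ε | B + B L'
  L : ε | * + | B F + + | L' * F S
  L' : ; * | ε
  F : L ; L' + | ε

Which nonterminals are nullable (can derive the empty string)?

Directly nullable (have an ε-production): S, B, L, L', F.

{ B, F, L, L', S }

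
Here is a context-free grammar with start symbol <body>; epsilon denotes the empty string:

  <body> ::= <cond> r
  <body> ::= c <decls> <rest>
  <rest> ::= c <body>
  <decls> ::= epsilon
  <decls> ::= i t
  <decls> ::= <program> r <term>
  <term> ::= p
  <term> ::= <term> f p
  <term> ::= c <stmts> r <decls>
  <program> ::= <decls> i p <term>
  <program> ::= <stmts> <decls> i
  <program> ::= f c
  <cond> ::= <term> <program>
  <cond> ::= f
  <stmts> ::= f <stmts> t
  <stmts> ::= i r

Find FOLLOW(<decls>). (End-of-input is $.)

In <body> ::= c <decls> <rest>: add FIRST(<rest>) = { c }.
In <term> ::= c <stmts> r <decls>: <decls> is at the end, add FOLLOW(<term>) = { c, f, i, r }.
In <program> ::= <decls> i p <term>: add FIRST(i p <term>) = { i }.
In <program> ::= <stmts> <decls> i: add FIRST(i) = { i }.
Union: FOLLOW(<decls>) = { c, f, i, r }.

{ c, f, i, r }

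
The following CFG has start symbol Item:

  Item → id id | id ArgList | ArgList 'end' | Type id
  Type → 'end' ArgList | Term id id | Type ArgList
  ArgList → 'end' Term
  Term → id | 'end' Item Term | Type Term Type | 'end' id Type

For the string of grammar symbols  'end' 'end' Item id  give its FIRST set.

'end' is a terminal; add {'end'} and stop.

{ 'end' }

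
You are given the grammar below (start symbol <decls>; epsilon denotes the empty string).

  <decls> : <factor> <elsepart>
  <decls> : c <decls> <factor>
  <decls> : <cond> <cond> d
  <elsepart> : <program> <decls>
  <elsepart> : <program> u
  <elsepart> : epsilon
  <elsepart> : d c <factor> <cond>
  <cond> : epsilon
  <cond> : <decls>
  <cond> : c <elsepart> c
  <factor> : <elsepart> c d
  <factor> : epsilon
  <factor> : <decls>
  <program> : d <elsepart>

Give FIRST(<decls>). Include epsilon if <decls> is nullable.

From <decls> : <factor> <elsepart>: <factor>, <elsepart> nullable, take FIRST(<factor>) ∪ FIRST(<elsepart>) = { c, d }; also epsilon since the whole RHS is nullable.
<decls> : c <decls> <factor> contributes {c}.
From <decls> : <cond> <cond> d: <cond>, <cond> nullable, take FIRST(<cond>) ∪ FIRST(<cond>) ∪ {d} = { c, d }.
Union: FIRST(<decls>) = { c, d, epsilon }.

{ c, d, epsilon }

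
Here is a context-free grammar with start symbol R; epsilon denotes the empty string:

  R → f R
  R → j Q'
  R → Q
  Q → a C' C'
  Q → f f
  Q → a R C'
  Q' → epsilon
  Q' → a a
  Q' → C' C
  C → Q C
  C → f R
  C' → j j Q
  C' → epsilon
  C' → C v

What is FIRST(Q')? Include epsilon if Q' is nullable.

{ a, f, j, epsilon }

Q' → epsilon contributes epsilon.
Q' → a a contributes {a}.
From Q' → C' C: C' nullable, take FIRST(C') ∪ FIRST(C) = { a, f, j }.
Union: FIRST(Q') = { a, f, j, epsilon }.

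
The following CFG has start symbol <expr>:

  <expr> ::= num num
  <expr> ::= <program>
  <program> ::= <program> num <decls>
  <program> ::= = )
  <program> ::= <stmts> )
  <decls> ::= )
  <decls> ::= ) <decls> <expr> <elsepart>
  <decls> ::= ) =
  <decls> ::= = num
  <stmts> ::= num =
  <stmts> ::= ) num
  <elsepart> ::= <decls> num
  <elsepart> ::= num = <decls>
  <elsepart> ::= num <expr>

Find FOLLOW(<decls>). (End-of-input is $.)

In <program> ::= <program> num <decls>: <decls> is at the end, add FOLLOW(<program>) = { $, ), =, num }.
In <decls> ::= ) <decls> <expr> <elsepart>: add FIRST(<expr> <elsepart>) = { ), =, num }.
In <elsepart> ::= <decls> num: add FIRST(num) = { num }.
In <elsepart> ::= num = <decls>: <decls> is at the end, add FOLLOW(<elsepart>) = { $, ), =, num }.
Union: FOLLOW(<decls>) = { $, ), =, num }.

{ $, ), =, num }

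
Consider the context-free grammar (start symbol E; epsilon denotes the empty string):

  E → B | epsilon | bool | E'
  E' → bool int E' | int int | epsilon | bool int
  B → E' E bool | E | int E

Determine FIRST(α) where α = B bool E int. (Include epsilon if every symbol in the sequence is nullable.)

{ bool, int }

Add FIRST(B)\{epsilon} = { bool, int }; B is nullable, continue.
bool is a terminal; add {bool} and stop.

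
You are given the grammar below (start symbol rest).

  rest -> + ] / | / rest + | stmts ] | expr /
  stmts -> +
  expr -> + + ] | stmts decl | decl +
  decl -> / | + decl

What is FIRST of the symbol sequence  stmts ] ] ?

{ + }

Add FIRST(stmts) = { + }; stmts is not nullable, stop.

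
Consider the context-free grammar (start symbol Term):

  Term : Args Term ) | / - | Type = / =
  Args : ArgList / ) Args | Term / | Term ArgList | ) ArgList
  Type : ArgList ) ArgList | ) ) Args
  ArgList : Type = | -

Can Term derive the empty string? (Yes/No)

No

No nonterminal in this grammar is nullable.
No production of Term has an RHS whose symbols are all nullable, so Term is not nullable.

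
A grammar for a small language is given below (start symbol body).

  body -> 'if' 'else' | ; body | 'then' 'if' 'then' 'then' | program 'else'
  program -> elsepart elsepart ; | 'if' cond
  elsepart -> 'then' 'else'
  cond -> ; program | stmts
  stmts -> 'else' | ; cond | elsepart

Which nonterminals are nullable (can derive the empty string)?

No nonterminal has an empty production or an RHS whose symbols are all nullable.

{ } (none)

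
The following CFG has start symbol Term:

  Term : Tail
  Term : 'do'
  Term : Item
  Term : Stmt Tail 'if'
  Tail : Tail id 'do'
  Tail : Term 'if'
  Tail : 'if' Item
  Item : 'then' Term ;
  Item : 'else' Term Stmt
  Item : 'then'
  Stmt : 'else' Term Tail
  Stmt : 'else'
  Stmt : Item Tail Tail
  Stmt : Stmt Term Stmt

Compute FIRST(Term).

From Term : Tail: add FIRST(Tail) = { 'do', 'else', 'if', 'then' }.
Term : 'do' contributes {'do'}.
From Term : Item: add FIRST(Item) = { 'else', 'then' }.
From Term : Stmt Tail 'if': add FIRST(Stmt) = { 'else', 'then' }.
Union: FIRST(Term) = { 'do', 'else', 'if', 'then' }.

{ 'do', 'else', 'if', 'then' }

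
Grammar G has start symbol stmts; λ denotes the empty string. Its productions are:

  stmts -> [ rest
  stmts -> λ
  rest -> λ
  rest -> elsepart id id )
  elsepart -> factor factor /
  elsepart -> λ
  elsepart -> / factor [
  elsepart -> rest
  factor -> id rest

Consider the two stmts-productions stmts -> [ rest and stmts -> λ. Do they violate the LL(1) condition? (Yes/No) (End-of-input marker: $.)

FIRST([ rest) = { [ } and FIRST(λ) = { λ }.
The second is nullable but FOLLOW(stmts) = { $ } is disjoint from FIRST of the first.

No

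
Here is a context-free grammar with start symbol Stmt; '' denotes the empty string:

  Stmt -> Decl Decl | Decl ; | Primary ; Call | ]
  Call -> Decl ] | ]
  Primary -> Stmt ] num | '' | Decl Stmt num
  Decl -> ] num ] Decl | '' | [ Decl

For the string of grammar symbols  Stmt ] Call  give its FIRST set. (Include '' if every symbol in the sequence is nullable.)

Add FIRST(Stmt)\{''} = { ;, [, ], num }; Stmt is nullable, continue.
] is a terminal; add {]} and stop.

{ ;, [, ], num }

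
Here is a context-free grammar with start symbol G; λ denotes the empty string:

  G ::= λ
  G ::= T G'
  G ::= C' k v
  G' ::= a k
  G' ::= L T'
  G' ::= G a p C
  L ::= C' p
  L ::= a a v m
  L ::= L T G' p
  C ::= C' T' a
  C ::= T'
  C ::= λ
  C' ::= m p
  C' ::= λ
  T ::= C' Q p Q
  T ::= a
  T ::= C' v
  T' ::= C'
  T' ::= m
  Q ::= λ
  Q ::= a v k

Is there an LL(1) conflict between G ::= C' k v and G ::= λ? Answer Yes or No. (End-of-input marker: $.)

No

FIRST(C' k v) = { k, m } and FIRST(λ) = { λ }.
The second is nullable but FOLLOW(G) = { $, a } is disjoint from FIRST of the first.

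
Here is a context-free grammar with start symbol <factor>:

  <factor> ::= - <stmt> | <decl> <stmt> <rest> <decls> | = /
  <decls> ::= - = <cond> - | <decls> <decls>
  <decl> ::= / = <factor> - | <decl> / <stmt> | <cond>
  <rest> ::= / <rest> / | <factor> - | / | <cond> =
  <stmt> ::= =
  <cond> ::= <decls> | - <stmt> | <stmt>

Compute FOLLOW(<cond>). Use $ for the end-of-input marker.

{ -, /, = }

In <decls> ::= - = <cond> -: add FIRST(-) = { - }.
In <decl> ::= <cond>: <cond> is at the end, add FOLLOW(<decl>) = { /, = }.
In <rest> ::= <cond> =: add FIRST(=) = { = }.
Union: FOLLOW(<cond>) = { -, /, = }.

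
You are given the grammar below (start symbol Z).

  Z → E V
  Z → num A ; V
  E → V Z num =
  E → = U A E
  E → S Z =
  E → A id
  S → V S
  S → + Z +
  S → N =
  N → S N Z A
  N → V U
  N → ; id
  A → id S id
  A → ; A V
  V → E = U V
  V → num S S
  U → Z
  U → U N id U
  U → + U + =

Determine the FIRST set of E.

From E → V Z num =: add FIRST(V) = { +, ;, =, id, num }.
E → = U A E contributes {=}.
From E → S Z =: add FIRST(S) = { +, ;, =, id, num }.
From E → A id: add FIRST(A) = { ;, id }.
Union: FIRST(E) = { +, ;, =, id, num }.

{ +, ;, =, id, num }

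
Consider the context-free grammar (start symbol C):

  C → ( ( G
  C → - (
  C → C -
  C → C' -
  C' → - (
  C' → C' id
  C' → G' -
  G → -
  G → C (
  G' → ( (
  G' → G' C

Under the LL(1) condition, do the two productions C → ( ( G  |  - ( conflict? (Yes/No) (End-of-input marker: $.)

No

FIRST(( ( G) = { ( } and FIRST(- () = { - }.
The FIRST sets are disjoint and neither alternative is nullable — no conflict.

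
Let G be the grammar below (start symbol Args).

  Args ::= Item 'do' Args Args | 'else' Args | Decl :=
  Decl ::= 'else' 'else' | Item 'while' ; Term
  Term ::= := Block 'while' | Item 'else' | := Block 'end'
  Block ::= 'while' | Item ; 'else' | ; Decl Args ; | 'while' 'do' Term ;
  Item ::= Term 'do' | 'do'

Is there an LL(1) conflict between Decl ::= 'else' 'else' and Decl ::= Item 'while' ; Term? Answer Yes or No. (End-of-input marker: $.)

No

FIRST('else' 'else') = { 'else' } and FIRST(Item 'while' ; Term) = { 'do', := }.
The FIRST sets are disjoint and neither alternative is nullable — no conflict.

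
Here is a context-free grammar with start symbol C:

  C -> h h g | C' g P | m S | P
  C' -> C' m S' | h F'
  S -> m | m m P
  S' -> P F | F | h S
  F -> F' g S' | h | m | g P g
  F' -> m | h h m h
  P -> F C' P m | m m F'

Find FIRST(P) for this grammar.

From P -> F C' P m: add FIRST(F) = { g, h, m }.
P -> m m F' contributes {m}.
Union: FIRST(P) = { g, h, m }.

{ g, h, m }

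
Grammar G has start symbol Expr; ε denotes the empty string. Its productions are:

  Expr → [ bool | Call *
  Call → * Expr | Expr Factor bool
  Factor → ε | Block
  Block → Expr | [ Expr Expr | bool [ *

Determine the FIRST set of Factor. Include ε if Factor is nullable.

Factor → ε contributes ε.
From Factor → Block: add FIRST(Block) = { *, [, bool }.
Union: FIRST(Factor) = { *, [, bool, ε }.

{ *, [, bool, ε }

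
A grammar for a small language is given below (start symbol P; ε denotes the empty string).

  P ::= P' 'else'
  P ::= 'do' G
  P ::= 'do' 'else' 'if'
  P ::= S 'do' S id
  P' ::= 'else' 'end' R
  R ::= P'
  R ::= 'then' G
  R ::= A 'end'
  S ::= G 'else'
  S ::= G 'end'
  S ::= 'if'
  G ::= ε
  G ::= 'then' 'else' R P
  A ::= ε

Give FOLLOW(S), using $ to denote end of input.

{ 'do', id }

In P ::= S 'do' S id: add FIRST('do' S id) = { 'do' }.
In P ::= S 'do' S id: add FIRST(id) = { id }.
Union: FOLLOW(S) = { 'do', id }.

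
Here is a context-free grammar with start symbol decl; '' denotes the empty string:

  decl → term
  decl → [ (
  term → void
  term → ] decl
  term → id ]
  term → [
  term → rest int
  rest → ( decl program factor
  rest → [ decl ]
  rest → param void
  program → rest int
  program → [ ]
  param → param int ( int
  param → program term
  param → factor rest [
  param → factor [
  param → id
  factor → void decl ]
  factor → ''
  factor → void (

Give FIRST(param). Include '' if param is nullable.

{ (, [, id, void }

From param → param int ( int: add FIRST(param) = { (, [, id, void }.
From param → program term: add FIRST(program) = { (, [, id, void }.
From param → factor rest [: factor nullable, take FIRST(factor) ∪ FIRST(rest) = { (, [, id, void }.
From param → factor [: factor nullable, take FIRST(factor) ∪ {[} = { [, void }.
param → id contributes {id}.
Union: FIRST(param) = { (, [, id, void }.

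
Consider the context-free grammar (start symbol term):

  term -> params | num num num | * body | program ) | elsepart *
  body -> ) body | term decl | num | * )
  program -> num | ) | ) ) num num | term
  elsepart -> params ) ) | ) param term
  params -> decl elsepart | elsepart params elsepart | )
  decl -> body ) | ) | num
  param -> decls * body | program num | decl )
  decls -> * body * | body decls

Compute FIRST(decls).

{ ), *, num }

decls -> * body * contributes {*}.
From decls -> body decls: add FIRST(body) = { ), *, num }.
Union: FIRST(decls) = { ), *, num }.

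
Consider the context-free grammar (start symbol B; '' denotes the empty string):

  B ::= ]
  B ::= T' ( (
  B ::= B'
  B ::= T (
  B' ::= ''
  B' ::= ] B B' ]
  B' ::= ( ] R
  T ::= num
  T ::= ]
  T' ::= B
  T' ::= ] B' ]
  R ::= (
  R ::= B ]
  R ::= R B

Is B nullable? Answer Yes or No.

Yes

B ::= B' and each of B' is nullable, so B ⇒* ''.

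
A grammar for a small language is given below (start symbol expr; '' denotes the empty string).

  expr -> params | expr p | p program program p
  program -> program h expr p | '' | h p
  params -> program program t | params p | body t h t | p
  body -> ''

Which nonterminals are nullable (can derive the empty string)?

{ body, program }

Directly nullable (have an ''-production): program, body.
No other nonterminal has a production whose RHS symbols are all nullable.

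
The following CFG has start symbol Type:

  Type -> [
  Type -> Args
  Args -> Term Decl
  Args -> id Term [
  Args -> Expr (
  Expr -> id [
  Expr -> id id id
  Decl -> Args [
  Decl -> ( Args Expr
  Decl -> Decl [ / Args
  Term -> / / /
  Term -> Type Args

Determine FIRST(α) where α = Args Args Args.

{ /, [, id }

Add FIRST(Args) = { /, [, id }; Args is not nullable, stop.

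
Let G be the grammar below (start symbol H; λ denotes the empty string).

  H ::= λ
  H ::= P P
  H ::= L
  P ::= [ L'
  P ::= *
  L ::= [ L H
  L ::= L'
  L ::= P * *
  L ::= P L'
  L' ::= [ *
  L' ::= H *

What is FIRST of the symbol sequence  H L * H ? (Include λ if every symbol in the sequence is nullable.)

Add FIRST(H)\{λ} = { *, [ }; H is nullable, continue.
Add FIRST(L) = { *, [ }; L is not nullable, stop.

{ *, [ }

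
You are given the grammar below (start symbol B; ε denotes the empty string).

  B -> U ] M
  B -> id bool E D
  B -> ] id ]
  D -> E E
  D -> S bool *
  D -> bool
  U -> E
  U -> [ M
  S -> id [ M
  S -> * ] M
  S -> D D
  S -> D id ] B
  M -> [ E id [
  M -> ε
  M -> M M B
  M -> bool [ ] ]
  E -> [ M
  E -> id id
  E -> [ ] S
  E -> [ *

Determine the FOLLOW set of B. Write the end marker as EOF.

B is the start symbol, so EOF ∈ FOLLOW(B).
In S -> D id ] B: B is at the end, add FOLLOW(S) = { EOF, *, [, ], bool, id }.
In M -> M M B: B is at the end, add FOLLOW(M) = { EOF, *, [, ], bool, id }.
Union: FOLLOW(B) = { EOF, *, [, ], bool, id }.

{ EOF, *, [, ], bool, id }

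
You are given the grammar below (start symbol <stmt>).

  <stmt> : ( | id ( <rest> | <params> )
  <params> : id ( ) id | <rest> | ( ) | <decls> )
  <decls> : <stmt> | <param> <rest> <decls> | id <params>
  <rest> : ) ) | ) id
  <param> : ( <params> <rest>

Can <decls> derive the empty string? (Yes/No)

No nonterminal in this grammar is nullable.
No production of <decls> has an RHS whose symbols are all nullable, so <decls> is not nullable.

No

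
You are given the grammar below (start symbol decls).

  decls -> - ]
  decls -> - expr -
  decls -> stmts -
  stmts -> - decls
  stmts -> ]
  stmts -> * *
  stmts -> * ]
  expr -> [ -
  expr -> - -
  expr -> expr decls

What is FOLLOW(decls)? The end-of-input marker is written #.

decls is the start symbol, so # ∈ FOLLOW(decls).
In stmts -> - decls: decls is at the end, add FOLLOW(stmts) = { - }.
In expr -> expr decls: decls is at the end, add FOLLOW(expr) = { *, -, ] }.
Union: FOLLOW(decls) = { #, *, -, ] }.

{ #, *, -, ] }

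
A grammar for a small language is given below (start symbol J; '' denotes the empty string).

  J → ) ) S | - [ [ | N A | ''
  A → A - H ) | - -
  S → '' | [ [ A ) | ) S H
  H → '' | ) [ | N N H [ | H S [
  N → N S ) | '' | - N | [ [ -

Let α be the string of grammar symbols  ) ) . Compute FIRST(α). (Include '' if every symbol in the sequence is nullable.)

) is a terminal; add {)} and stop.

{ ) }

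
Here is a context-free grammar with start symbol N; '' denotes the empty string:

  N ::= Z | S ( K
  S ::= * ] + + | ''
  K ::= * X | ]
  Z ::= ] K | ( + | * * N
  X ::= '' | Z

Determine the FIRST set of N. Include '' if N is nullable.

{ (, *, ] }

From N ::= Z: add FIRST(Z) = { (, *, ] }.
From N ::= S ( K: S nullable, take FIRST(S) ∪ {(} = { (, * }.
Union: FIRST(N) = { (, *, ] }.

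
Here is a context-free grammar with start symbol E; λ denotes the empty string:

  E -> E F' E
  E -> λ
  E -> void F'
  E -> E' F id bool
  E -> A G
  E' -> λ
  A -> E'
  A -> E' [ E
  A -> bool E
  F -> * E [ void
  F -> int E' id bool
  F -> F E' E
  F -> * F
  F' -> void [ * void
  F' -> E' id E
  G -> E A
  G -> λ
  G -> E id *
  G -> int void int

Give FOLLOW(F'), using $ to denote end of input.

In E -> E F' E: add FIRST(E)\{λ} = { *, [, bool, id, int, void }.
  Since E is nullable, also add FOLLOW(E) = { $, *, [, bool, id, int, void }.
In E -> void F': F' is at the end, add FOLLOW(E) = { $, *, [, bool, id, int, void }.
Union: FOLLOW(F') = { $, *, [, bool, id, int, void }.

{ $, *, [, bool, id, int, void }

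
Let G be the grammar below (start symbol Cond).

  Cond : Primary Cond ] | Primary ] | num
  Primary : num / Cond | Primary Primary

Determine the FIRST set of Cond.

From Cond : Primary Cond ]: add FIRST(Primary) = { num }.
From Cond : Primary ]: add FIRST(Primary) = { num }.
Cond : num contributes {num}.
Union: FIRST(Cond) = { num }.

{ num }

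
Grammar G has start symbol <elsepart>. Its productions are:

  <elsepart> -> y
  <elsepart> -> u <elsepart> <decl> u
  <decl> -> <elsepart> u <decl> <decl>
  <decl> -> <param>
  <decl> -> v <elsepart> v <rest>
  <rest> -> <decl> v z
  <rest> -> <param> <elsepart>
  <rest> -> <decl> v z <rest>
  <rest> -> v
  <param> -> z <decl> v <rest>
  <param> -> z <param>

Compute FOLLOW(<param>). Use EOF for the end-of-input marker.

In <decl> -> <param>: <param> is at the end, add FOLLOW(<decl>) = { u, v, y, z }.
In <rest> -> <param> <elsepart>: add FIRST(<elsepart>) = { u, y }.
In <param> -> z <param>: <param> is at the end, add FOLLOW(<param>) = { u, v, y, z }.
Union: FOLLOW(<param>) = { u, v, y, z }.

{ u, v, y, z }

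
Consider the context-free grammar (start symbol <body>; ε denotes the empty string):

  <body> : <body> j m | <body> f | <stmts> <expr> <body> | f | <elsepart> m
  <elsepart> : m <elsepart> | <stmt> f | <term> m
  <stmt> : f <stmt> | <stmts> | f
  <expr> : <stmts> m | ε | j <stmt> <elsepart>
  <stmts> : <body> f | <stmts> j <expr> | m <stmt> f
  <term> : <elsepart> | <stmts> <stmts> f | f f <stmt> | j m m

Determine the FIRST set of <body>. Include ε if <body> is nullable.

From <body> : <body> j m: add FIRST(<body>) = { f, j, m }.
From <body> : <body> f: add FIRST(<body>) = { f, j, m }.
From <body> : <stmts> <expr> <body>: add FIRST(<stmts>) = { f, j, m }.
<body> : f contributes {f}.
From <body> : <elsepart> m: add FIRST(<elsepart>) = { f, j, m }.
Union: FIRST(<body>) = { f, j, m }.

{ f, j, m }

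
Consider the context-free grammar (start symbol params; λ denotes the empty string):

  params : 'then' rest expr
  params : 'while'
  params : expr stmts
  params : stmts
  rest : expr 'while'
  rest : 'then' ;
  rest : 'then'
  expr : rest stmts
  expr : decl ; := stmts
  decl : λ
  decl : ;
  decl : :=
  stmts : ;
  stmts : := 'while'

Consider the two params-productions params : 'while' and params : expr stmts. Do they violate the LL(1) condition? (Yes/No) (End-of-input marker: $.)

No

FIRST('while') = { 'while' } and FIRST(expr stmts) = { 'then', :=, ; }.
The FIRST sets are disjoint and neither alternative is nullable — no conflict.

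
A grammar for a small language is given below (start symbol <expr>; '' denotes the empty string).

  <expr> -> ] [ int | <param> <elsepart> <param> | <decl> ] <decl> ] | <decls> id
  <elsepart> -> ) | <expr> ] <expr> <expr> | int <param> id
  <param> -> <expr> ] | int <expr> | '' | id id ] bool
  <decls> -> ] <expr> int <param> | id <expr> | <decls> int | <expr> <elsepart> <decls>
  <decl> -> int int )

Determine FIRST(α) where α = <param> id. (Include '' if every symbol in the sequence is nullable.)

{ ), ], id, int }

Add FIRST(<param>)\{''} = { ), ], id, int }; <param> is nullable, continue.
id is a terminal; add {id} and stop.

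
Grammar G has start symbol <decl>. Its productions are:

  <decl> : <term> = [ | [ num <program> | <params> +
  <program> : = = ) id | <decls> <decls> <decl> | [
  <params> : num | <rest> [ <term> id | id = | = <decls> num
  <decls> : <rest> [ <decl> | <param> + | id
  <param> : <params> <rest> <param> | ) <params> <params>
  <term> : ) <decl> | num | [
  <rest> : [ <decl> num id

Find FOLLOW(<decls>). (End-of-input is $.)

In <program> : <decls> <decls> <decl>: add FIRST(<decls> <decl>) = { ), =, [, id, num }.
In <program> : <decls> <decls> <decl>: add FIRST(<decl>) = { ), =, [, id, num }.
In <params> : = <decls> num: add FIRST(num) = { num }.
Union: FOLLOW(<decls>) = { ), =, [, id, num }.

{ ), =, [, id, num }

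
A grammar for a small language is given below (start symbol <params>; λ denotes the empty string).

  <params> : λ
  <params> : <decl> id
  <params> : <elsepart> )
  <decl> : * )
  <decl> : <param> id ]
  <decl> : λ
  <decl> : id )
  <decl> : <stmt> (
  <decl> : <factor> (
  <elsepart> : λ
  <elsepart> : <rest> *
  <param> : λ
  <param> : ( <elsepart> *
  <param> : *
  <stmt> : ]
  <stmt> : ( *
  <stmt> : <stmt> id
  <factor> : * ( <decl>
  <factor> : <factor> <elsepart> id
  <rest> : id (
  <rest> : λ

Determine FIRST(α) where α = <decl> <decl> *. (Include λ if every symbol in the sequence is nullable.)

{ (, *, ], id }

Add FIRST(<decl>)\{λ} = { (, *, ], id }; <decl> is nullable, continue.
Add FIRST(<decl>)\{λ} = { (, *, ], id }; <decl> is nullable, continue.
* is a terminal; add {*} and stop.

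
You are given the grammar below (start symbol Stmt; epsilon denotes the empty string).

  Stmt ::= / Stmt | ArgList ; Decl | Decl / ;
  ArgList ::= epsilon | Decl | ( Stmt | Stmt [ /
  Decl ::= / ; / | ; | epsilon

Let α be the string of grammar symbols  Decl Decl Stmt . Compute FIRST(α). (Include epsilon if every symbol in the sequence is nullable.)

{ (, /, ; }

Add FIRST(Decl)\{epsilon} = { /, ; }; Decl is nullable, continue.
Add FIRST(Decl)\{epsilon} = { /, ; }; Decl is nullable, continue.
Add FIRST(Stmt) = { (, /, ; }; Stmt is not nullable, stop.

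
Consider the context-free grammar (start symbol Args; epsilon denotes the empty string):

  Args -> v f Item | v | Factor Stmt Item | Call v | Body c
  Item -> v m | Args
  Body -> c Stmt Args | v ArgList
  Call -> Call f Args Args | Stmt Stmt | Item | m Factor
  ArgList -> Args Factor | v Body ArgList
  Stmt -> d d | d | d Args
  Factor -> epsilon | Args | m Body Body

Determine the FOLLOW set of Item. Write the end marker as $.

In Args -> v f Item: Item is at the end, add FOLLOW(Args) = { $, c, d, f, m, v }.
In Args -> Factor Stmt Item: Item is at the end, add FOLLOW(Args) = { $, c, d, f, m, v }.
In Call -> Item: Item is at the end, add FOLLOW(Call) = { f, v }.
Union: FOLLOW(Item) = { $, c, d, f, m, v }.

{ $, c, d, f, m, v }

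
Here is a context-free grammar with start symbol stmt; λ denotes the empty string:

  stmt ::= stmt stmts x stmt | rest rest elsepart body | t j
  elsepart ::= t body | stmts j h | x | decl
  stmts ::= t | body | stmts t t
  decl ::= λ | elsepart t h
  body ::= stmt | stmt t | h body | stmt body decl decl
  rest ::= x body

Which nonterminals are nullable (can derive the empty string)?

Directly nullable (have an λ-production): decl.
elsepart ::= decl with every symbol nullable, so elsepart is nullable.
No other nonterminal has a production whose RHS symbols are all nullable.

{ decl, elsepart }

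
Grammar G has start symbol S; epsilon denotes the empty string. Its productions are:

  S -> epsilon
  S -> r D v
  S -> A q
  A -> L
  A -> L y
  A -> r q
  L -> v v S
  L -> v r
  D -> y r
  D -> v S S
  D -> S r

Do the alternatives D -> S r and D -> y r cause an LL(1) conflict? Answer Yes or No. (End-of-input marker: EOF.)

No

FIRST(S r) = { r, v } and FIRST(y r) = { y }.
The FIRST sets are disjoint and neither alternative is nullable — no conflict.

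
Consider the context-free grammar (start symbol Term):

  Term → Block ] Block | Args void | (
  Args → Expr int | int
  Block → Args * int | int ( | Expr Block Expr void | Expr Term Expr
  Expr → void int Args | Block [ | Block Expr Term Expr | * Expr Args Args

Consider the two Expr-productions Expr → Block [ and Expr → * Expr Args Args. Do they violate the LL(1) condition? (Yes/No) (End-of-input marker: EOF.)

Yes

FIRST(Block [) = { *, int, void } and FIRST(* Expr Args Args) = { * }.
Both contain *, so the two alternatives are not disjoint — LL(1) conflict.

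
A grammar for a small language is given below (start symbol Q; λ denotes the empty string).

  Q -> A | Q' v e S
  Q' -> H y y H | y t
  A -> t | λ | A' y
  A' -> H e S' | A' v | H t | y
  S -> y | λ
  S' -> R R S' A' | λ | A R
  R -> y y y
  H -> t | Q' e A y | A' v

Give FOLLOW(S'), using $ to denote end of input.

In A' -> H e S': S' is at the end, add FOLLOW(A') = { t, v, y }.
In S' -> R R S' A': add FIRST(A') = { t, y }.
Union: FOLLOW(S') = { t, v, y }.

{ t, v, y }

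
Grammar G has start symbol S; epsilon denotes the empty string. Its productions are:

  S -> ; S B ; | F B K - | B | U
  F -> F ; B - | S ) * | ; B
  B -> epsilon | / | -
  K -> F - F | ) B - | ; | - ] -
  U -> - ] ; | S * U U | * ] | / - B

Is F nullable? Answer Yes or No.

No

Nullable nonterminals: B, S.
No production of F has an RHS whose symbols are all nullable, so F is not nullable.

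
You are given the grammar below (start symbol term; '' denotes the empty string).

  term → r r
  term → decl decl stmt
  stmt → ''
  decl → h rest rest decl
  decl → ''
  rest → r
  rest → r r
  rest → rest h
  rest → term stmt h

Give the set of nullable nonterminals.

Directly nullable (have an ''-production): stmt, decl.
term → decl decl stmt with every symbol nullable, so term is nullable.
No other nonterminal has a production whose RHS symbols are all nullable.

{ decl, stmt, term }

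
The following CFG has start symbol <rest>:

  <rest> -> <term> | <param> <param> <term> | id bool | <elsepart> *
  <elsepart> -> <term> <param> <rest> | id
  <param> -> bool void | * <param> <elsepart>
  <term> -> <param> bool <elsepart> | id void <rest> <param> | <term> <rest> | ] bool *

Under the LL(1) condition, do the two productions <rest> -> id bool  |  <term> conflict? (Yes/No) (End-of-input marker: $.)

Yes

FIRST(id bool) = { id } and FIRST(<term>) = { *, ], bool, id }.
Both contain id, so the two alternatives are not disjoint — LL(1) conflict.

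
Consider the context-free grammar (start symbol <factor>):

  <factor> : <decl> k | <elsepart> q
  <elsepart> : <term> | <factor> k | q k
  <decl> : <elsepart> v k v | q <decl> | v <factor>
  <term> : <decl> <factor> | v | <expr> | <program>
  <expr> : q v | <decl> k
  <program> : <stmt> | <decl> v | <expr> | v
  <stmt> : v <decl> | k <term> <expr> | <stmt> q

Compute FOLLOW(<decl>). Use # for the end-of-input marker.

{ k, q, v }

In <factor> : <decl> k: add FIRST(k) = { k }.
In <decl> : q <decl>: <decl> is at the end, add FOLLOW(<decl>) = { k, q, v }.
In <term> : <decl> <factor>: add FIRST(<factor>) = { k, q, v }.
In <expr> : <decl> k: add FIRST(k) = { k }.
In <program> : <decl> v: add FIRST(v) = { v }.
In <stmt> : v <decl>: <decl> is at the end, add FOLLOW(<stmt>) = { k, q, v }.
Union: FOLLOW(<decl>) = { k, q, v }.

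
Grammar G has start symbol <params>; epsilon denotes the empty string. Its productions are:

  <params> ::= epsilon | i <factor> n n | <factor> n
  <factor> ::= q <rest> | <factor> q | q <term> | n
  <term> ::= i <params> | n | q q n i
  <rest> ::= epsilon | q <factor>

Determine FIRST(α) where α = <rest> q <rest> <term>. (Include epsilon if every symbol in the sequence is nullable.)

Add FIRST(<rest>)\{epsilon} = { q }; <rest> is nullable, continue.
q is a terminal; add {q} and stop.

{ q }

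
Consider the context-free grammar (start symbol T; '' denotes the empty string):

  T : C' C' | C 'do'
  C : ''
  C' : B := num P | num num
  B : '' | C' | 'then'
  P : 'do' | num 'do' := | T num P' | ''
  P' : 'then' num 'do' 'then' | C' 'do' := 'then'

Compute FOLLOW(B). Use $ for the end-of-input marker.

{ := }

In C' : B := num P: add FIRST(:= num P) = { := }.
Union: FOLLOW(B) = { := }.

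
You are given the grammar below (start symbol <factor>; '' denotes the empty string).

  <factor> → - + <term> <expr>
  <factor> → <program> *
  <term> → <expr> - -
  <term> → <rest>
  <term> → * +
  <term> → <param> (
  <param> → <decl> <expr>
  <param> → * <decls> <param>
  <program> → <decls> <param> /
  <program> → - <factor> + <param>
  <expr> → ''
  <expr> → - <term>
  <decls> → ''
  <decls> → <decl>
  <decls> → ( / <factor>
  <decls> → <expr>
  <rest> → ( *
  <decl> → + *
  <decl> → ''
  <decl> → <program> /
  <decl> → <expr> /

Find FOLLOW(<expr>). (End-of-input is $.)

{ $, (, *, +, -, / }

In <factor> → - + <term> <expr>: <expr> is at the end, add FOLLOW(<factor>) = { $, (, *, +, -, / }.
In <term> → <expr> - -: add FIRST(- -) = { - }.
In <param> → <decl> <expr>: <expr> is at the end, add FOLLOW(<param>) = { (, *, / }.
In <decls> → <expr>: <expr> is at the end, add FOLLOW(<decls>) = { (, *, +, -, / }.
In <decl> → <expr> /: add FIRST(/) = { / }.
Union: FOLLOW(<expr>) = { $, (, *, +, -, / }.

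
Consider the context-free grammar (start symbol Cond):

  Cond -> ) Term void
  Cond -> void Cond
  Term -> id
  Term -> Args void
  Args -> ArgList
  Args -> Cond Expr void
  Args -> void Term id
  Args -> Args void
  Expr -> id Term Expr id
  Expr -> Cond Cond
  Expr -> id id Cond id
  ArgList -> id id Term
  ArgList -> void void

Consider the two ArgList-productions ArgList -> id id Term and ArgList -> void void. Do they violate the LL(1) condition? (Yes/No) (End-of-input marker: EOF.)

FIRST(id id Term) = { id } and FIRST(void void) = { void }.
The FIRST sets are disjoint and neither alternative is nullable — no conflict.

No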